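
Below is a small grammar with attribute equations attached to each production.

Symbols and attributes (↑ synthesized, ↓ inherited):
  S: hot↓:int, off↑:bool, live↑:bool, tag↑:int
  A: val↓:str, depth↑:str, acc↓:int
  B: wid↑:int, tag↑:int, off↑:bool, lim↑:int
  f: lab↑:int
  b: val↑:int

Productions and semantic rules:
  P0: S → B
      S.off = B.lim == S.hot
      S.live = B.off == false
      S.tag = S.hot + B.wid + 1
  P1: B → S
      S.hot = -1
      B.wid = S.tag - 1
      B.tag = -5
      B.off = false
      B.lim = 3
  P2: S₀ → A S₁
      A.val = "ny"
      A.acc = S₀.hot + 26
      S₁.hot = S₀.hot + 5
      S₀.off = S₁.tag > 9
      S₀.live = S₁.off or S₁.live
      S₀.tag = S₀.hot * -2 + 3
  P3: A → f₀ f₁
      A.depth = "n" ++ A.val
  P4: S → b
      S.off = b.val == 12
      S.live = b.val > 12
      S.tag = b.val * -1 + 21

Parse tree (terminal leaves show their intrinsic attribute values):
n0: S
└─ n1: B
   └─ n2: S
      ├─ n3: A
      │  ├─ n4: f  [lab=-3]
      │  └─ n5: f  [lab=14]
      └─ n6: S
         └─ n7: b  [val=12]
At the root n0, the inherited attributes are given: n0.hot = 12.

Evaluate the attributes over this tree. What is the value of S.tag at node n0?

1. n0.hot = 12  [given at root]
2. n2.hot = -1  [-1]
3. n3.val = "ny"  ["ny"]
4. n3.acc = 25  [S₀.hot + 26]
5. n4.lab = -3  [terminal]
6. n5.lab = 14  [terminal]
7. n3.depth = "nny"  ["n" ++ A.val]
8. n6.hot = 4  [S₀.hot + 5]
9. n7.val = 12  [terminal]
10. n6.off = true  [b.val == 12]
11. n6.live = false  [b.val > 12]
12. n6.tag = 9  [b.val * -1 + 21]
13. n2.off = false  [S₁.tag > 9]
14. n2.live = true  [S₁.off or S₁.live]
15. n2.tag = 5  [S₀.hot * -2 + 3]
16. n1.wid = 4  [S.tag - 1]
17. n1.tag = -5  [-5]
18. n1.off = false  [false]
19. n1.lim = 3  [3]
20. n0.off = false  [B.lim == S.hot]
21. n0.live = true  [B.off == false]
22. n0.tag = 17  [S.hot + B.wid + 1]

17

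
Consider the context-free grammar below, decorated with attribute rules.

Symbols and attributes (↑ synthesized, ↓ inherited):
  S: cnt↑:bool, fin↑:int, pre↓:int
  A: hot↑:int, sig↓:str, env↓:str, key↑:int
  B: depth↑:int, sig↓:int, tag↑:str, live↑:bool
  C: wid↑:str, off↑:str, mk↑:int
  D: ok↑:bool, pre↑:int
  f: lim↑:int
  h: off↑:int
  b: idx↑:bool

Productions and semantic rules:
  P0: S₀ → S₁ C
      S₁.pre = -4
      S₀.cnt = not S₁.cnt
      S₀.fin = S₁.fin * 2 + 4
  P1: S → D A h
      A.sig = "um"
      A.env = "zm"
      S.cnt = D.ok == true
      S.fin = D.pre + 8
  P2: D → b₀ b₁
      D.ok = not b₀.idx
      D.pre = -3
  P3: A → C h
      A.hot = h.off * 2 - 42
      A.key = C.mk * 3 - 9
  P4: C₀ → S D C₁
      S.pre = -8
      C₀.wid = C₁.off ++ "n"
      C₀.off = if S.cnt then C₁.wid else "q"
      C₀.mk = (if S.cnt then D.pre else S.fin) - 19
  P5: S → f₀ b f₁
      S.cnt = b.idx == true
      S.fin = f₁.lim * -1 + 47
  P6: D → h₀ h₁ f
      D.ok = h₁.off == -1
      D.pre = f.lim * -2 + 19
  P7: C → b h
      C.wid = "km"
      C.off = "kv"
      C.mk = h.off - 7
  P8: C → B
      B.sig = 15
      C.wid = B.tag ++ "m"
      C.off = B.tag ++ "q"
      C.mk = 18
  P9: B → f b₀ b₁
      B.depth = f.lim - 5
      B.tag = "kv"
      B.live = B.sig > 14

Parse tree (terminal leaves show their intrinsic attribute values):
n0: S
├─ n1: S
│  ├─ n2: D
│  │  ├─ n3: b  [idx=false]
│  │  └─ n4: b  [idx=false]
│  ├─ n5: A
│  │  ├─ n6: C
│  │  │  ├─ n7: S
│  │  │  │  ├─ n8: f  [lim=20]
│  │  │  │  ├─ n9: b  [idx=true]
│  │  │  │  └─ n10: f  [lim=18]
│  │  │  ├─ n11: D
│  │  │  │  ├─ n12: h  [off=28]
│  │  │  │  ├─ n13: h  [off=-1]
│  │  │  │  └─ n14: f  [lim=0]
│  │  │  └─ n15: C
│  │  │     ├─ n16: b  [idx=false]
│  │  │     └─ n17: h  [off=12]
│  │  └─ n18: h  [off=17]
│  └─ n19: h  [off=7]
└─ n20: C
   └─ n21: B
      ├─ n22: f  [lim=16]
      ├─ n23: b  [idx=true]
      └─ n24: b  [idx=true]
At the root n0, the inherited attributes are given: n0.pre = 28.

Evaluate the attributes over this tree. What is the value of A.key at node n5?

1. n0.pre = 28  [given at root]
2. n1.pre = -4  [-4]
3. n3.idx = false  [terminal]
4. n4.idx = false  [terminal]
5. n2.ok = true  [not b₀.idx]
6. n2.pre = -3  [-3]
7. n5.sig = "um"  ["um"]
8. n5.env = "zm"  ["zm"]
9. n7.pre = -8  [-8]
10. n8.lim = 20  [terminal]
11. n9.idx = true  [terminal]
12. n10.lim = 18  [terminal]
13. n7.cnt = true  [b.idx == true]
14. n7.fin = 29  [f₁.lim * -1 + 47]
15. n12.off = 28  [terminal]
16. n13.off = -1  [terminal]
17. n14.lim = 0  [terminal]
18. n11.ok = true  [h₁.off == -1]
19. n11.pre = 19  [f.lim * -2 + 19]
20. n16.idx = false  [terminal]
21. n17.off = 12  [terminal]
22. n15.wid = "km"  ["km"]
23. n15.off = "kv"  ["kv"]
24. n15.mk = 5  [h.off - 7]
25. n6.wid = "kvn"  [C₁.off ++ "n"]
26. n6.off = "km"  [if S.cnt then C₁.wid else "q"]
27. n6.mk = 0  [(if S.cnt then D.pre else S.fin) - 19]
28. n18.off = 17  [terminal]
29. n5.hot = -8  [h.off * 2 - 42]
30. n5.key = -9  [C.mk * 3 - 9]
31. n19.off = 7  [terminal]
32. n1.cnt = true  [D.ok == true]
33. n1.fin = 5  [D.pre + 8]
34. n21.sig = 15  [15]
35. n22.lim = 16  [terminal]
36. n23.idx = true  [terminal]
37. n24.idx = true  [terminal]
38. n21.depth = 11  [f.lim - 5]
39. n21.tag = "kv"  ["kv"]
40. n21.live = true  [B.sig > 14]
41. n20.wid = "kvm"  [B.tag ++ "m"]
42. n20.off = "kvq"  [B.tag ++ "q"]
43. n20.mk = 18  [18]
44. n0.cnt = false  [not S₁.cnt]
45. n0.fin = 14  [S₁.fin * 2 + 4]

-9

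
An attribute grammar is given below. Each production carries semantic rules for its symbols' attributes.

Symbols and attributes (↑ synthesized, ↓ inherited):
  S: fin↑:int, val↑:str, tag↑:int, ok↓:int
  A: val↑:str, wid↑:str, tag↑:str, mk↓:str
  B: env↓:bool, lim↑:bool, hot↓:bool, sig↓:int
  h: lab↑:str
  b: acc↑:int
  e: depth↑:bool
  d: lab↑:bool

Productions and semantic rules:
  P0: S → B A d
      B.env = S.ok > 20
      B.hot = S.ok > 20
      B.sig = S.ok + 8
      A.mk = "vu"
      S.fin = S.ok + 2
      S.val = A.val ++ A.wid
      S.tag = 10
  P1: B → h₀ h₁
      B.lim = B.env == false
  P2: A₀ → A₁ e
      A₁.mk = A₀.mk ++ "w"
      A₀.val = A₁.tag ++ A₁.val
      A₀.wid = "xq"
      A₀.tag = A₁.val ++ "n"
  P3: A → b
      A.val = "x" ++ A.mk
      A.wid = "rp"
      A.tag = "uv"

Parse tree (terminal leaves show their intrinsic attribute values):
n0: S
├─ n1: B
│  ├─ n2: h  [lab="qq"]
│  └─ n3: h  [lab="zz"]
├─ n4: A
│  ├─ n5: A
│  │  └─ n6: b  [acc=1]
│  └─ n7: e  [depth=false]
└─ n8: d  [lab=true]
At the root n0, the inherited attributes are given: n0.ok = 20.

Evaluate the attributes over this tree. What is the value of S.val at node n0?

"uvxvuwxq"

1. n0.ok = 20  [given at root]
2. n1.env = false  [S.ok > 20]
3. n1.hot = false  [S.ok > 20]
4. n1.sig = 28  [S.ok + 8]
5. n2.lab = "qq"  [terminal]
6. n3.lab = "zz"  [terminal]
7. n1.lim = true  [B.env == false]
8. n4.mk = "vu"  ["vu"]
9. n5.mk = "vuw"  [A₀.mk ++ "w"]
10. n6.acc = 1  [terminal]
11. n5.val = "xvuw"  ["x" ++ A.mk]
12. n5.wid = "rp"  ["rp"]
13. n5.tag = "uv"  ["uv"]
14. n7.depth = false  [terminal]
15. n4.val = "uvxvuw"  [A₁.tag ++ A₁.val]
16. n4.wid = "xq"  ["xq"]
17. n4.tag = "xvuwn"  [A₁.val ++ "n"]
18. n8.lab = true  [terminal]
19. n0.fin = 22  [S.ok + 2]
20. n0.val = "uvxvuwxq"  [A.val ++ A.wid]
21. n0.tag = 10  [10]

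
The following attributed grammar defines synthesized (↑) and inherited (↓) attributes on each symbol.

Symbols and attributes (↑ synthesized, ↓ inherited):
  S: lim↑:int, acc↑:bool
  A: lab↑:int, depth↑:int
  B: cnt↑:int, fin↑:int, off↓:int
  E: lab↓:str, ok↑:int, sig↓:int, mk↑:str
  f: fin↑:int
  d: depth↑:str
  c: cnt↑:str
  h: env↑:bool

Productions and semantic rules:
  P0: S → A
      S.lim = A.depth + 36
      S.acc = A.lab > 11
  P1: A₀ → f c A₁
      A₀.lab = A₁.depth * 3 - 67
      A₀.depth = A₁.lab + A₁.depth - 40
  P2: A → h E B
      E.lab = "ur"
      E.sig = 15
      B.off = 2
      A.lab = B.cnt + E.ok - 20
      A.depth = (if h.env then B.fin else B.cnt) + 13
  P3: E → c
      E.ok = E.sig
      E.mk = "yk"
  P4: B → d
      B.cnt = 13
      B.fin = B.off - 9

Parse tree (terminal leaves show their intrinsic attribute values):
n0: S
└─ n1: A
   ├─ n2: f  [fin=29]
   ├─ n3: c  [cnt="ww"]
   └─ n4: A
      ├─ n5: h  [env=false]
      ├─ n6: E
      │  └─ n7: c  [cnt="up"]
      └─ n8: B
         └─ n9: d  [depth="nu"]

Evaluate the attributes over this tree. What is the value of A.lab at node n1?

11

1. n2.fin = 29  [terminal]
2. n3.cnt = "ww"  [terminal]
3. n5.env = false  [terminal]
4. n6.lab = "ur"  ["ur"]
5. n6.sig = 15  [15]
6. n7.cnt = "up"  [terminal]
7. n6.ok = 15  [E.sig]
8. n6.mk = "yk"  ["yk"]
9. n8.off = 2  [2]
10. n9.depth = "nu"  [terminal]
11. n8.cnt = 13  [13]
12. n8.fin = -7  [B.off - 9]
13. n4.lab = 8  [B.cnt + E.ok - 20]
14. n4.depth = 26  [(if h.env then B.fin else B.cnt) + 13]
15. n1.lab = 11  [A₁.depth * 3 - 67]
16. n1.depth = -6  [A₁.lab + A₁.depth - 40]
17. n0.lim = 30  [A.depth + 36]
18. n0.acc = false  [A.lab > 11]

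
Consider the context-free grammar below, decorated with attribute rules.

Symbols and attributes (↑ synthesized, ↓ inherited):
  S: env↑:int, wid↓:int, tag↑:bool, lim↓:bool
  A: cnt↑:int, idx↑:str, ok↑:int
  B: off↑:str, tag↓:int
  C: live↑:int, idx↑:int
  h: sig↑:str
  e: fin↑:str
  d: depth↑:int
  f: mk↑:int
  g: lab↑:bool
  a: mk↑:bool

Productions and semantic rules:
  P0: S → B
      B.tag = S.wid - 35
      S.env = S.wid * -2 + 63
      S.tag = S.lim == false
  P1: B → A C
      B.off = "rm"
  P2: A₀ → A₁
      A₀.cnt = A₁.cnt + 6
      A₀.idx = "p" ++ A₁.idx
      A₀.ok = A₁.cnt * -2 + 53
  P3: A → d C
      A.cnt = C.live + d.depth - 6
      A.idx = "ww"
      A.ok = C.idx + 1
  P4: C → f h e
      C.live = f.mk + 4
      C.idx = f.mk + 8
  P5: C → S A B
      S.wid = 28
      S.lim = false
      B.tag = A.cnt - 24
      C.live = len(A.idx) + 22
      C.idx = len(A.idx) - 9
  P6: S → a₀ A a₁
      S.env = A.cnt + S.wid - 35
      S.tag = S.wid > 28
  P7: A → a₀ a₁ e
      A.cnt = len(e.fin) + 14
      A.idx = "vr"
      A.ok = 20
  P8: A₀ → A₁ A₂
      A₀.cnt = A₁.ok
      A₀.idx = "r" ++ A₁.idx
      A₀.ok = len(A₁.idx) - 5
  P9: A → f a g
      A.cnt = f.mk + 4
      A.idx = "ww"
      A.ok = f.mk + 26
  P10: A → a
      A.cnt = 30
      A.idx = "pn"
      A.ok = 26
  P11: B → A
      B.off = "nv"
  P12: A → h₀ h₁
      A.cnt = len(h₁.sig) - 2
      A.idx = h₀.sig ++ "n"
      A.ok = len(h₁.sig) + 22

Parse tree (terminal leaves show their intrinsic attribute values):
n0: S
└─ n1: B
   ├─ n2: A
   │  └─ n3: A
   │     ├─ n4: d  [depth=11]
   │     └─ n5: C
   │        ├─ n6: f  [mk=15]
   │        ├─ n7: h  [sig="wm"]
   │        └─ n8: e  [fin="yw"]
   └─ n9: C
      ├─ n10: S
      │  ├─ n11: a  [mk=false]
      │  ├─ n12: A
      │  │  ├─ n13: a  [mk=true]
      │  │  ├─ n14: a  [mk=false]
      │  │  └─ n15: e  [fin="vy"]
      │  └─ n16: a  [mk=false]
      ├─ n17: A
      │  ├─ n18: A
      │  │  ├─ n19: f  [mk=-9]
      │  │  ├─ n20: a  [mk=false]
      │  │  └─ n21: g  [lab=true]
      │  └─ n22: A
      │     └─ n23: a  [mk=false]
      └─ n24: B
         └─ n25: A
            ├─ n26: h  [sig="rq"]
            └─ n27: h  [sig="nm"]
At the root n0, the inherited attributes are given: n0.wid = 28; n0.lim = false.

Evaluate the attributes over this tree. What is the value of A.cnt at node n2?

1. n0.wid = 28  [given at root]
2. n0.lim = false  [given at root]
3. n1.tag = -7  [S.wid - 35]
4. n4.depth = 11  [terminal]
5. n6.mk = 15  [terminal]
6. n7.sig = "wm"  [terminal]
7. n8.fin = "yw"  [terminal]
8. n5.live = 19  [f.mk + 4]
9. n5.idx = 23  [f.mk + 8]
10. n3.cnt = 24  [C.live + d.depth - 6]
11. n3.idx = "ww"  ["ww"]
12. n3.ok = 24  [C.idx + 1]
13. n2.cnt = 30  [A₁.cnt + 6]
14. n2.idx = "pww"  ["p" ++ A₁.idx]
15. n2.ok = 5  [A₁.cnt * -2 + 53]
16. n10.wid = 28  [28]
17. n10.lim = false  [false]
18. n11.mk = false  [terminal]
19. n13.mk = true  [terminal]
20. n14.mk = false  [terminal]
21. n15.fin = "vy"  [terminal]
22. n12.cnt = 16  [len(e.fin) + 14]
23. n12.idx = "vr"  ["vr"]
24. n12.ok = 20  [20]
25. n16.mk = false  [terminal]
26. n10.env = 9  [A.cnt + S.wid - 35]
27. n10.tag = false  [S.wid > 28]
28. n19.mk = -9  [terminal]
29. n20.mk = false  [terminal]
30. n21.lab = true  [terminal]
31. n18.cnt = -5  [f.mk + 4]
32. n18.idx = "ww"  ["ww"]
33. n18.ok = 17  [f.mk + 26]
34. n23.mk = false  [terminal]
35. n22.cnt = 30  [30]
36. n22.idx = "pn"  ["pn"]
37. n22.ok = 26  [26]
38. n17.cnt = 17  [A₁.ok]
39. n17.idx = "rww"  ["r" ++ A₁.idx]
40. n17.ok = -3  [len(A₁.idx) - 5]
41. n24.tag = -7  [A.cnt - 24]
42. n26.sig = "rq"  [terminal]
43. n27.sig = "nm"  [terminal]
44. n25.cnt = 0  [len(h₁.sig) - 2]
45. n25.idx = "rqn"  [h₀.sig ++ "n"]
46. n25.ok = 24  [len(h₁.sig) + 22]
47. n24.off = "nv"  ["nv"]
48. n9.live = 25  [len(A.idx) + 22]
49. n9.idx = -6  [len(A.idx) - 9]
50. n1.off = "rm"  ["rm"]
51. n0.env = 7  [S.wid * -2 + 63]
52. n0.tag = true  [S.lim == false]

30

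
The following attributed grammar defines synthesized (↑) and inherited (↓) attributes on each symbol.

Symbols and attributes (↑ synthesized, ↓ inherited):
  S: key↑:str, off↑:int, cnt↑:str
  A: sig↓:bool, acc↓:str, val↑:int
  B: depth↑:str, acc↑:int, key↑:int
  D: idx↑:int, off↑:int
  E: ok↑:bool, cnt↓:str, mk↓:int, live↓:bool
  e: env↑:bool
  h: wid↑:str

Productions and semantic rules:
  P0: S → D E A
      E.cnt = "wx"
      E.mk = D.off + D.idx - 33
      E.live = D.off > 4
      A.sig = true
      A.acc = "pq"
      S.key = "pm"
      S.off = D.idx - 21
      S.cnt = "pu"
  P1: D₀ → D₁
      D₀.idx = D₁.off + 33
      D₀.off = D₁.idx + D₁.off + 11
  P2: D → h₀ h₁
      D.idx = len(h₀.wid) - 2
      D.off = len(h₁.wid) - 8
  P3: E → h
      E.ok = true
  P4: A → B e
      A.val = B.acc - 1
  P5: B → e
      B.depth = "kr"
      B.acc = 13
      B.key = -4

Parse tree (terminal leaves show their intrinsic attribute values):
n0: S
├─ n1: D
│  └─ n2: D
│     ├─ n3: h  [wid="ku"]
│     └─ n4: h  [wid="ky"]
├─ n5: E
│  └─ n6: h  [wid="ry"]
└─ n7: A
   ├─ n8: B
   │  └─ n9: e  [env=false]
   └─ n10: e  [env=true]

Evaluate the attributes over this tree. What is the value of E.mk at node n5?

-1

1. n3.wid = "ku"  [terminal]
2. n4.wid = "ky"  [terminal]
3. n2.idx = 0  [len(h₀.wid) - 2]
4. n2.off = -6  [len(h₁.wid) - 8]
5. n1.idx = 27  [D₁.off + 33]
6. n1.off = 5  [D₁.idx + D₁.off + 11]
7. n5.cnt = "wx"  ["wx"]
8. n5.mk = -1  [D.off + D.idx - 33]
9. n5.live = true  [D.off > 4]
10. n6.wid = "ry"  [terminal]
11. n5.ok = true  [true]
12. n7.sig = true  [true]
13. n7.acc = "pq"  ["pq"]
14. n9.env = false  [terminal]
15. n8.depth = "kr"  ["kr"]
16. n8.acc = 13  [13]
17. n8.key = -4  [-4]
18. n10.env = true  [terminal]
19. n7.val = 12  [B.acc - 1]
20. n0.key = "pm"  ["pm"]
21. n0.off = 6  [D.idx - 21]
22. n0.cnt = "pu"  ["pu"]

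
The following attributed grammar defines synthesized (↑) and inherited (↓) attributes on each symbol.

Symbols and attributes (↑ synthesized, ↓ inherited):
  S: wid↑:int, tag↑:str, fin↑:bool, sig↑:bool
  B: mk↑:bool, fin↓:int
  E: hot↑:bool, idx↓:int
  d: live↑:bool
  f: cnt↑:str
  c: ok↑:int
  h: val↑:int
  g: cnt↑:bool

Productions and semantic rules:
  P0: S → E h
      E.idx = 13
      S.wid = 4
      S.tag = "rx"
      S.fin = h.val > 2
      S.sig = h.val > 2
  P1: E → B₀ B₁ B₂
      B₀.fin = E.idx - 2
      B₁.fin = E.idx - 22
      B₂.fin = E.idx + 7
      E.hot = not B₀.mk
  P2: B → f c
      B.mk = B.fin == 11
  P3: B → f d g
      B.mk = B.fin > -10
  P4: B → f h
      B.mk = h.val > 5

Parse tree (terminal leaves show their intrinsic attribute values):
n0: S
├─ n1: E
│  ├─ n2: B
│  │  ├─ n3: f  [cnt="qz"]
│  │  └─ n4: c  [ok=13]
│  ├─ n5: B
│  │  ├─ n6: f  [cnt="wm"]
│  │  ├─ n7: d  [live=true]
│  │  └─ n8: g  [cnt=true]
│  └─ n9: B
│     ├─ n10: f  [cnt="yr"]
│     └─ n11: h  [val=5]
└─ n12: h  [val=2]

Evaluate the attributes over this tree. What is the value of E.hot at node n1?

1. n1.idx = 13  [13]
2. n2.fin = 11  [E.idx - 2]
3. n3.cnt = "qz"  [terminal]
4. n4.ok = 13  [terminal]
5. n2.mk = true  [B.fin == 11]
6. n5.fin = -9  [E.idx - 22]
7. n6.cnt = "wm"  [terminal]
8. n7.live = true  [terminal]
9. n8.cnt = true  [terminal]
10. n5.mk = true  [B.fin > -10]
11. n9.fin = 20  [E.idx + 7]
12. n10.cnt = "yr"  [terminal]
13. n11.val = 5  [terminal]
14. n9.mk = false  [h.val > 5]
15. n1.hot = false  [not B₀.mk]
16. n12.val = 2  [terminal]
17. n0.wid = 4  [4]
18. n0.tag = "rx"  ["rx"]
19. n0.fin = false  [h.val > 2]
20. n0.sig = false  [h.val > 2]

false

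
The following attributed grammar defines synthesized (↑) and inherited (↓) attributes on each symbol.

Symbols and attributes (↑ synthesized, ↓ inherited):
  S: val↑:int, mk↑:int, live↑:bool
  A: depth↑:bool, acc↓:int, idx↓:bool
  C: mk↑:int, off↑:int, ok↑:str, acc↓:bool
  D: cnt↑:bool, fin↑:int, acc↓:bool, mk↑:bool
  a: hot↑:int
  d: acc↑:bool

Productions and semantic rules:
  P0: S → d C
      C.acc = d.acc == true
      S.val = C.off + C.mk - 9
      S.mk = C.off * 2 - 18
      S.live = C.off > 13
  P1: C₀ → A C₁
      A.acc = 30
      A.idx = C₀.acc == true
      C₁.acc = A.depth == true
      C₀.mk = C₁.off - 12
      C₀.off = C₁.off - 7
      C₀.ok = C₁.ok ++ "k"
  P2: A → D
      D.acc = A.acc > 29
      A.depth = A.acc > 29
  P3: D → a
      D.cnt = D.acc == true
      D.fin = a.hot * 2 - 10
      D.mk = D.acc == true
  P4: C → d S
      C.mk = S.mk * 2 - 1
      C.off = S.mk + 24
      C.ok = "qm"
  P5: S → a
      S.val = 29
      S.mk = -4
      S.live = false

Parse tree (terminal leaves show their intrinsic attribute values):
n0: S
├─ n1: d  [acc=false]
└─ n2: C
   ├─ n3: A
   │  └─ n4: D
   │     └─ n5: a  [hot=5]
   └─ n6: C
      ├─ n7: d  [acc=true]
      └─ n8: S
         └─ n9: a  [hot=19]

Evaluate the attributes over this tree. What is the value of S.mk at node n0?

8

1. n1.acc = false  [terminal]
2. n2.acc = false  [d.acc == true]
3. n3.acc = 30  [30]
4. n3.idx = false  [C₀.acc == true]
5. n4.acc = true  [A.acc > 29]
6. n5.hot = 5  [terminal]
7. n4.cnt = true  [D.acc == true]
8. n4.fin = 0  [a.hot * 2 - 10]
9. n4.mk = true  [D.acc == true]
10. n3.depth = true  [A.acc > 29]
11. n6.acc = true  [A.depth == true]
12. n7.acc = true  [terminal]
13. n9.hot = 19  [terminal]
14. n8.val = 29  [29]
15. n8.mk = -4  [-4]
16. n8.live = false  [false]
17. n6.mk = -9  [S.mk * 2 - 1]
18. n6.off = 20  [S.mk + 24]
19. n6.ok = "qm"  ["qm"]
20. n2.mk = 8  [C₁.off - 12]
21. n2.off = 13  [C₁.off - 7]
22. n2.ok = "qmk"  [C₁.ok ++ "k"]
23. n0.val = 12  [C.off + C.mk - 9]
24. n0.mk = 8  [C.off * 2 - 18]
25. n0.live = false  [C.off > 13]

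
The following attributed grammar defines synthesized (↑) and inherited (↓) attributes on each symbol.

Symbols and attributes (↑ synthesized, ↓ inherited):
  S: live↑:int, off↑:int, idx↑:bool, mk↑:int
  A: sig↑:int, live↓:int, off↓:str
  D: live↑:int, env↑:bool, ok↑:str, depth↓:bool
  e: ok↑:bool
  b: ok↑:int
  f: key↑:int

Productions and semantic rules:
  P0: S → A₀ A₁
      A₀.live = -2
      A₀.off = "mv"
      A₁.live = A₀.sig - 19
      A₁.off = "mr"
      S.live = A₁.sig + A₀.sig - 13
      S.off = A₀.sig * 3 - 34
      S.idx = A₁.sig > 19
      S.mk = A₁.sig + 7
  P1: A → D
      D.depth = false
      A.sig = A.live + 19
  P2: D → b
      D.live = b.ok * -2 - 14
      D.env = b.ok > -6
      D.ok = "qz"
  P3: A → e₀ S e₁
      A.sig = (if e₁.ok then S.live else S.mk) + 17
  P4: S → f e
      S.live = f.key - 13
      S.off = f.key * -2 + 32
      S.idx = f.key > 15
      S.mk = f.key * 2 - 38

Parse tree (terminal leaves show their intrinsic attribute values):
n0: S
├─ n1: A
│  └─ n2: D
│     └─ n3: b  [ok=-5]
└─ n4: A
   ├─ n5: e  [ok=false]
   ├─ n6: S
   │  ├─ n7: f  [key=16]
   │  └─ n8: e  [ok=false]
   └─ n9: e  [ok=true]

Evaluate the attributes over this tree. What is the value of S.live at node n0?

24

1. n1.live = -2  [-2]
2. n1.off = "mv"  ["mv"]
3. n2.depth = false  [false]
4. n3.ok = -5  [terminal]
5. n2.live = -4  [b.ok * -2 - 14]
6. n2.env = true  [b.ok > -6]
7. n2.ok = "qz"  ["qz"]
8. n1.sig = 17  [A.live + 19]
9. n4.live = -2  [A₀.sig - 19]
10. n4.off = "mr"  ["mr"]
11. n5.ok = false  [terminal]
12. n7.key = 16  [terminal]
13. n8.ok = false  [terminal]
14. n6.live = 3  [f.key - 13]
15. n6.off = 0  [f.key * -2 + 32]
16. n6.idx = true  [f.key > 15]
17. n6.mk = -6  [f.key * 2 - 38]
18. n9.ok = true  [terminal]
19. n4.sig = 20  [(if e₁.ok then S.live else S.mk) + 17]
20. n0.live = 24  [A₁.sig + A₀.sig - 13]
21. n0.off = 17  [A₀.sig * 3 - 34]
22. n0.idx = true  [A₁.sig > 19]
23. n0.mk = 27  [A₁.sig + 7]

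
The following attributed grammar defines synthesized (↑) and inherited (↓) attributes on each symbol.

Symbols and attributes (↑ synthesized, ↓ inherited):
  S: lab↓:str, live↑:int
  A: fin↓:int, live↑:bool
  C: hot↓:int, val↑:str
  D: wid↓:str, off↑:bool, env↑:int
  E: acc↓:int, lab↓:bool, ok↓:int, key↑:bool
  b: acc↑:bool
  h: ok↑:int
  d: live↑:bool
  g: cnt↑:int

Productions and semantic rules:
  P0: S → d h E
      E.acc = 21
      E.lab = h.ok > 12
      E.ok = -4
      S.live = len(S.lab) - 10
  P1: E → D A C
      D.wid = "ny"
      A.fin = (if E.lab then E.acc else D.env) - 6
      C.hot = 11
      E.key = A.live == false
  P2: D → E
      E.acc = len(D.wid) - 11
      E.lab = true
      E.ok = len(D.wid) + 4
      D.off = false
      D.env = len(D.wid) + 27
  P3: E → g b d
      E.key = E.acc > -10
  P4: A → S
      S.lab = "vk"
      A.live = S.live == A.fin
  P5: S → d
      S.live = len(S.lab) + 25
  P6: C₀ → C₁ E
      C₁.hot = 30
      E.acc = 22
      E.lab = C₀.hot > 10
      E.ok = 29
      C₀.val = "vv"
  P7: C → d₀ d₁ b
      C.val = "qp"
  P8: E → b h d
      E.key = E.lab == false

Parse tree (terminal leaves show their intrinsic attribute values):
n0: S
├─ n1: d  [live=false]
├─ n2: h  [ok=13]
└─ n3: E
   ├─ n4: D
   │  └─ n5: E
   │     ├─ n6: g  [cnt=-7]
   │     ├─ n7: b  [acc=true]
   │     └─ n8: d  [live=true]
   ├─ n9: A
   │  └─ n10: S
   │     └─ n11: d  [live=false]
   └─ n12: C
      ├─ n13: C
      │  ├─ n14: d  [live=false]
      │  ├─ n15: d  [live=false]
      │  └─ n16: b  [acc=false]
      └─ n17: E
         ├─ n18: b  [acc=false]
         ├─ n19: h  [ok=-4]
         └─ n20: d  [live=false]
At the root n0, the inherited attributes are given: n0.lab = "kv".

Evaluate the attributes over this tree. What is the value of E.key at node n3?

true

1. n0.lab = "kv"  [given at root]
2. n1.live = false  [terminal]
3. n2.ok = 13  [terminal]
4. n3.acc = 21  [21]
5. n3.lab = true  [h.ok > 12]
6. n3.ok = -4  [-4]
7. n4.wid = "ny"  ["ny"]
8. n5.acc = -9  [len(D.wid) - 11]
9. n5.lab = true  [true]
10. n5.ok = 6  [len(D.wid) + 4]
11. n6.cnt = -7  [terminal]
12. n7.acc = true  [terminal]
13. n8.live = true  [terminal]
14. n5.key = true  [E.acc > -10]
15. n4.off = false  [false]
16. n4.env = 29  [len(D.wid) + 27]
17. n9.fin = 15  [(if E.lab then E.acc else D.env) - 6]
18. n10.lab = "vk"  ["vk"]
19. n11.live = false  [terminal]
20. n10.live = 27  [len(S.lab) + 25]
21. n9.live = false  [S.live == A.fin]
22. n12.hot = 11  [11]
23. n13.hot = 30  [30]
24. n14.live = false  [terminal]
25. n15.live = false  [terminal]
26. n16.acc = false  [terminal]
27. n13.val = "qp"  ["qp"]
28. n17.acc = 22  [22]
29. n17.lab = true  [C₀.hot > 10]
30. n17.ok = 29  [29]
31. n18.acc = false  [terminal]
32. n19.ok = -4  [terminal]
33. n20.live = false  [terminal]
34. n17.key = false  [E.lab == false]
35. n12.val = "vv"  ["vv"]
36. n3.key = true  [A.live == false]
37. n0.live = -8  [len(S.lab) - 10]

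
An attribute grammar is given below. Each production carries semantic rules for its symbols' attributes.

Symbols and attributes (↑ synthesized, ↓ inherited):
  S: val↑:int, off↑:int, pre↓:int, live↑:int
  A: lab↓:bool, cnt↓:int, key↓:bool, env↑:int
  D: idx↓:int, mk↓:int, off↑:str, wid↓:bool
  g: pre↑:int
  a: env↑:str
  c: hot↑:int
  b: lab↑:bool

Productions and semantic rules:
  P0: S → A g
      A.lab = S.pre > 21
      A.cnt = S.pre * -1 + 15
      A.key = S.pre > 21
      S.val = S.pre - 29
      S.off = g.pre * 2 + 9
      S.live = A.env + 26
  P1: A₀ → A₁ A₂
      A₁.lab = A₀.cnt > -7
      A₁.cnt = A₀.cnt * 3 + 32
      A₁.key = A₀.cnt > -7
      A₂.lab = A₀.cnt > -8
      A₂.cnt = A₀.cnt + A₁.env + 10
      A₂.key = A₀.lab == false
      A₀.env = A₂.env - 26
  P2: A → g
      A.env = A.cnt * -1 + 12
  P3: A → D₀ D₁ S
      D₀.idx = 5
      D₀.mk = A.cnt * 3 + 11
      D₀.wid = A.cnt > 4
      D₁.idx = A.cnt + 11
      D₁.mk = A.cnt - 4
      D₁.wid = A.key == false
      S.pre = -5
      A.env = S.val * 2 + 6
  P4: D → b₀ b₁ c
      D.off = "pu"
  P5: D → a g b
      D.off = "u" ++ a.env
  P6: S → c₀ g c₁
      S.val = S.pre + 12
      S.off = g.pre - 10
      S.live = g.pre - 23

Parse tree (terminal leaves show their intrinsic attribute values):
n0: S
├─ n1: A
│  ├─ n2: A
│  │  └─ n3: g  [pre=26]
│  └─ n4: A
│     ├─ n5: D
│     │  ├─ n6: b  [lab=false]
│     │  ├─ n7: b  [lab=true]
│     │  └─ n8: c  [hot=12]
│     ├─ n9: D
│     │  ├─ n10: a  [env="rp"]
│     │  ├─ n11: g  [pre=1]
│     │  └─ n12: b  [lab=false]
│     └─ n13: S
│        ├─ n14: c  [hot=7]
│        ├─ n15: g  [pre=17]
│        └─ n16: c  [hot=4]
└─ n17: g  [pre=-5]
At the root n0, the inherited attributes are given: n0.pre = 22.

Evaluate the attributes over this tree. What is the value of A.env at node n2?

1

1. n0.pre = 22  [given at root]
2. n1.lab = true  [S.pre > 21]
3. n1.cnt = -7  [S.pre * -1 + 15]
4. n1.key = true  [S.pre > 21]
5. n2.lab = false  [A₀.cnt > -7]
6. n2.cnt = 11  [A₀.cnt * 3 + 32]
7. n2.key = false  [A₀.cnt > -7]
8. n3.pre = 26  [terminal]
9. n2.env = 1  [A.cnt * -1 + 12]
10. n4.lab = true  [A₀.cnt > -8]
11. n4.cnt = 4  [A₀.cnt + A₁.env + 10]
12. n4.key = false  [A₀.lab == false]
13. n5.idx = 5  [5]
14. n5.mk = 23  [A.cnt * 3 + 11]
15. n5.wid = false  [A.cnt > 4]
16. n6.lab = false  [terminal]
17. n7.lab = true  [terminal]
18. n8.hot = 12  [terminal]
19. n5.off = "pu"  ["pu"]
20. n9.idx = 15  [A.cnt + 11]
21. n9.mk = 0  [A.cnt - 4]
22. n9.wid = true  [A.key == false]
23. n10.env = "rp"  [terminal]
24. n11.pre = 1  [terminal]
25. n12.lab = false  [terminal]
26. n9.off = "urp"  ["u" ++ a.env]
27. n13.pre = -5  [-5]
28. n14.hot = 7  [terminal]
29. n15.pre = 17  [terminal]
30. n16.hot = 4  [terminal]
31. n13.val = 7  [S.pre + 12]
32. n13.off = 7  [g.pre - 10]
33. n13.live = -6  [g.pre - 23]
34. n4.env = 20  [S.val * 2 + 6]
35. n1.env = -6  [A₂.env - 26]
36. n17.pre = -5  [terminal]
37. n0.val = -7  [S.pre - 29]
38. n0.off = -1  [g.pre * 2 + 9]
39. n0.live = 20  [A.env + 26]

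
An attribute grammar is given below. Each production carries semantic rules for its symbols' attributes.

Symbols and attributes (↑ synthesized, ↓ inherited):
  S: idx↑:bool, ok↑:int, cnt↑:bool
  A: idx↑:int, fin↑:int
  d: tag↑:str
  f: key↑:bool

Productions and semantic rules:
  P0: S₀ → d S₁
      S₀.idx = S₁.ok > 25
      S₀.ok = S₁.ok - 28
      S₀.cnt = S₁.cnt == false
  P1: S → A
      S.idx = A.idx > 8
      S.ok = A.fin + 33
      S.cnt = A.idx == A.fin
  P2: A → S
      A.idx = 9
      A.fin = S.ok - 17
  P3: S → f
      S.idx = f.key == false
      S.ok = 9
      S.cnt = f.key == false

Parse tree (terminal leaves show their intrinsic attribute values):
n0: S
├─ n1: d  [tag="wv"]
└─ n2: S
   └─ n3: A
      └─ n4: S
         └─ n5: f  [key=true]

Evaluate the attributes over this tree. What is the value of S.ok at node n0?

-3

1. n1.tag = "wv"  [terminal]
2. n5.key = true  [terminal]
3. n4.idx = false  [f.key == false]
4. n4.ok = 9  [9]
5. n4.cnt = false  [f.key == false]
6. n3.idx = 9  [9]
7. n3.fin = -8  [S.ok - 17]
8. n2.idx = true  [A.idx > 8]
9. n2.ok = 25  [A.fin + 33]
10. n2.cnt = false  [A.idx == A.fin]
11. n0.idx = false  [S₁.ok > 25]
12. n0.ok = -3  [S₁.ok - 28]
13. n0.cnt = true  [S₁.cnt == false]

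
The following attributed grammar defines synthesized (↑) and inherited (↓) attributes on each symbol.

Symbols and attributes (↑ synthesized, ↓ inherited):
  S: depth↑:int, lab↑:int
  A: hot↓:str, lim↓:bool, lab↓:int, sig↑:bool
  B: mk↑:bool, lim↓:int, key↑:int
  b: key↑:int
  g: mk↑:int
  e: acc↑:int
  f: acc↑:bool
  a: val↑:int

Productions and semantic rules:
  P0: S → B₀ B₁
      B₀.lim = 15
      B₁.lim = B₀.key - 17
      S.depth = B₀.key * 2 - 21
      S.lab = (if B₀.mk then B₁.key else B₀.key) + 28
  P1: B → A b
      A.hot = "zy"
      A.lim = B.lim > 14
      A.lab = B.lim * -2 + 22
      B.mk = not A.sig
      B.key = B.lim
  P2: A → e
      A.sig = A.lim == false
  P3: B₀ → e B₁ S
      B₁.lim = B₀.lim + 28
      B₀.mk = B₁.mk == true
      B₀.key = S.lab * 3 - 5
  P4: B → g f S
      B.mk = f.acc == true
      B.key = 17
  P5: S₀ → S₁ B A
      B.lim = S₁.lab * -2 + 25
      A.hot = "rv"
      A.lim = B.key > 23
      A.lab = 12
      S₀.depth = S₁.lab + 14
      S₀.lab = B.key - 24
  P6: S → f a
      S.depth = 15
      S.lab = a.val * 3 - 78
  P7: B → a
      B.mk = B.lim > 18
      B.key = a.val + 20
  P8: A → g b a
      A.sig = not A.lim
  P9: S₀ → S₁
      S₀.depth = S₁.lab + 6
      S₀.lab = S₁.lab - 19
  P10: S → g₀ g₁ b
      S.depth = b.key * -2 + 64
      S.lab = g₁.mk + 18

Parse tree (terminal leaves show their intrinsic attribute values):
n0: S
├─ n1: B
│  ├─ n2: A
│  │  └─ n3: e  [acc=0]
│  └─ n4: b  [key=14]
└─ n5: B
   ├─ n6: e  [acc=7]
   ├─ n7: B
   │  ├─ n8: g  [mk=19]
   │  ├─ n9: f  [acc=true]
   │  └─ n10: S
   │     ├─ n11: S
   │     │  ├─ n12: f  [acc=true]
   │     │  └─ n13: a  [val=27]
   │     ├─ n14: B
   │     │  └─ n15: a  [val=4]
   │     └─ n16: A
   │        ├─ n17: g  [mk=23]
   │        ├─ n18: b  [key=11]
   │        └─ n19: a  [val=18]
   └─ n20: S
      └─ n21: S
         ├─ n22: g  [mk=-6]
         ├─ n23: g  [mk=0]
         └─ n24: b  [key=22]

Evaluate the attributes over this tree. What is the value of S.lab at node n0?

20

1. n1.lim = 15  [15]
2. n2.hot = "zy"  ["zy"]
3. n2.lim = true  [B.lim > 14]
4. n2.lab = -8  [B.lim * -2 + 22]
5. n3.acc = 0  [terminal]
6. n2.sig = false  [A.lim == false]
7. n4.key = 14  [terminal]
8. n1.mk = true  [not A.sig]
9. n1.key = 15  [B.lim]
10. n5.lim = -2  [B₀.key - 17]
11. n6.acc = 7  [terminal]
12. n7.lim = 26  [B₀.lim + 28]
13. n8.mk = 19  [terminal]
14. n9.acc = true  [terminal]
15. n12.acc = true  [terminal]
16. n13.val = 27  [terminal]
17. n11.depth = 15  [15]
18. n11.lab = 3  [a.val * 3 - 78]
19. n14.lim = 19  [S₁.lab * -2 + 25]
20. n15.val = 4  [terminal]
21. n14.mk = true  [B.lim > 18]
22. n14.key = 24  [a.val + 20]
23. n16.hot = "rv"  ["rv"]
24. n16.lim = true  [B.key > 23]
25. n16.lab = 12  [12]
26. n17.mk = 23  [terminal]
27. n18.key = 11  [terminal]
28. n19.val = 18  [terminal]
29. n16.sig = false  [not A.lim]
30. n10.depth = 17  [S₁.lab + 14]
31. n10.lab = 0  [B.key - 24]
32. n7.mk = true  [f.acc == true]
33. n7.key = 17  [17]
34. n22.mk = -6  [terminal]
35. n23.mk = 0  [terminal]
36. n24.key = 22  [terminal]
37. n21.depth = 20  [b.key * -2 + 64]
38. n21.lab = 18  [g₁.mk + 18]
39. n20.depth = 24  [S₁.lab + 6]
40. n20.lab = -1  [S₁.lab - 19]
41. n5.mk = true  [B₁.mk == true]
42. n5.key = -8  [S.lab * 3 - 5]
43. n0.depth = 9  [B₀.key * 2 - 21]
44. n0.lab = 20  [(if B₀.mk then B₁.key else B₀.key) + 28]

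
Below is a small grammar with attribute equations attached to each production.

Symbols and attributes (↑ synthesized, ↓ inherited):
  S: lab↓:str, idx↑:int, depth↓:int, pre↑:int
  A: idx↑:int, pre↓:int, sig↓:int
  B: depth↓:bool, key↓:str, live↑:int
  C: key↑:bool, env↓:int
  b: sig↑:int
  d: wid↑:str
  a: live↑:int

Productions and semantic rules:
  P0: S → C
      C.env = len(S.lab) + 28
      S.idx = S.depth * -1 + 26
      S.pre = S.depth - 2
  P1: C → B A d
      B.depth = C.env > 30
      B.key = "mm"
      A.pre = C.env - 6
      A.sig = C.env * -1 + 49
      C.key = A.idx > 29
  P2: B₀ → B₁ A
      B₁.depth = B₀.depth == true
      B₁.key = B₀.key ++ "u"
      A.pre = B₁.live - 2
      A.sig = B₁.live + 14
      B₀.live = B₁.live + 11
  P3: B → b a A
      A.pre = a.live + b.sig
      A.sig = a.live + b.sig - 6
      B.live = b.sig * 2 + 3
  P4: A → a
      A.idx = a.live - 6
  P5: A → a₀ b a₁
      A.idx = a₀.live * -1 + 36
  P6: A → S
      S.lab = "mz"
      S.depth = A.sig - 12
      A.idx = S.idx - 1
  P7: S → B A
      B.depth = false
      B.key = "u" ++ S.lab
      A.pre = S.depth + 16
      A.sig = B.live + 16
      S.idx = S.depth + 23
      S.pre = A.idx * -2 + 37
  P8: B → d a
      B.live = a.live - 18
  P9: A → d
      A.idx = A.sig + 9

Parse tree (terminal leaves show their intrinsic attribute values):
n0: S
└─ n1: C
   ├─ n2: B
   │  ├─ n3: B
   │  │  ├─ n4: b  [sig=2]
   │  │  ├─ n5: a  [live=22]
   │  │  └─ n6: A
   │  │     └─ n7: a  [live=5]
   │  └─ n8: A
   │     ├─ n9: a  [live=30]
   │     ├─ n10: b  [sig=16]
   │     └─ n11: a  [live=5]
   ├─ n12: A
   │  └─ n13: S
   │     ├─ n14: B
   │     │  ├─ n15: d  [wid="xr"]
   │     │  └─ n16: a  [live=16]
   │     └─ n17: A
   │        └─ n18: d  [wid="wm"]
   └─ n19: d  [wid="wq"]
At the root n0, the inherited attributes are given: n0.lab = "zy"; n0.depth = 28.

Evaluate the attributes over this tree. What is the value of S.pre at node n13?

-9

1. n0.lab = "zy"  [given at root]
2. n0.depth = 28  [given at root]
3. n1.env = 30  [len(S.lab) + 28]
4. n2.depth = false  [C.env > 30]
5. n2.key = "mm"  ["mm"]
6. n3.depth = false  [B₀.depth == true]
7. n3.key = "mmu"  [B₀.key ++ "u"]
8. n4.sig = 2  [terminal]
9. n5.live = 22  [terminal]
10. n6.pre = 24  [a.live + b.sig]
11. n6.sig = 18  [a.live + b.sig - 6]
12. n7.live = 5  [terminal]
13. n6.idx = -1  [a.live - 6]
14. n3.live = 7  [b.sig * 2 + 3]
15. n8.pre = 5  [B₁.live - 2]
16. n8.sig = 21  [B₁.live + 14]
17. n9.live = 30  [terminal]
18. n10.sig = 16  [terminal]
19. n11.live = 5  [terminal]
20. n8.idx = 6  [a₀.live * -1 + 36]
21. n2.live = 18  [B₁.live + 11]
22. n12.pre = 24  [C.env - 6]
23. n12.sig = 19  [C.env * -1 + 49]
24. n13.lab = "mz"  ["mz"]
25. n13.depth = 7  [A.sig - 12]
26. n14.depth = false  [false]
27. n14.key = "umz"  ["u" ++ S.lab]
28. n15.wid = "xr"  [terminal]
29. n16.live = 16  [terminal]
30. n14.live = -2  [a.live - 18]
31. n17.pre = 23  [S.depth + 16]
32. n17.sig = 14  [B.live + 16]
33. n18.wid = "wm"  [terminal]
34. n17.idx = 23  [A.sig + 9]
35. n13.idx = 30  [S.depth + 23]
36. n13.pre = -9  [A.idx * -2 + 37]
37. n12.idx = 29  [S.idx - 1]
38. n19.wid = "wq"  [terminal]
39. n1.key = false  [A.idx > 29]
40. n0.idx = -2  [S.depth * -1 + 26]
41. n0.pre = 26  [S.depth - 2]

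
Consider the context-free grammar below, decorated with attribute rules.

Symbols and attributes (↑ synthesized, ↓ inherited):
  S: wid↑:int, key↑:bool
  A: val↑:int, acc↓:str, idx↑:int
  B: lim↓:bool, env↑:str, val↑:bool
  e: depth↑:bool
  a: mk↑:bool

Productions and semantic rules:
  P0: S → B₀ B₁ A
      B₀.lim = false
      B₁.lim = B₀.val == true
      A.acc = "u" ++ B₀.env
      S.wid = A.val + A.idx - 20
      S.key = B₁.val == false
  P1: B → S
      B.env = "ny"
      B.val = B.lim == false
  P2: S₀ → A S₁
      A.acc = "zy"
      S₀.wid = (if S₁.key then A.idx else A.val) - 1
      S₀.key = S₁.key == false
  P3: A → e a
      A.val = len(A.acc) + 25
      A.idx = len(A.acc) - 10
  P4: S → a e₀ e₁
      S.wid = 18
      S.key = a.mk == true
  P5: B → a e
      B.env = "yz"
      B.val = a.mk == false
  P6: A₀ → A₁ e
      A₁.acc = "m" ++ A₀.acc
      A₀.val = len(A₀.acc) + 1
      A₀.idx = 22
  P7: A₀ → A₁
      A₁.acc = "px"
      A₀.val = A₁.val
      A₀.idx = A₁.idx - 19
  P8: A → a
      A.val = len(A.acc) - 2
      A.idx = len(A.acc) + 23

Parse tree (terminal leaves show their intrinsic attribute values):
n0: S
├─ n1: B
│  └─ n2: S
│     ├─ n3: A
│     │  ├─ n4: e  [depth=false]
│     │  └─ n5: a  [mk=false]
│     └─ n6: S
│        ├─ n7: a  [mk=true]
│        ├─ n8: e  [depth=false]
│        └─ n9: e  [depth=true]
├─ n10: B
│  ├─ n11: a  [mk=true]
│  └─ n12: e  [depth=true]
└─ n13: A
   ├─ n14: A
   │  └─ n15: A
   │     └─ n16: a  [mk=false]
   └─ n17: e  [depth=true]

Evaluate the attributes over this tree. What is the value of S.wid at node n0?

1. n1.lim = false  [false]
2. n3.acc = "zy"  ["zy"]
3. n4.depth = false  [terminal]
4. n5.mk = false  [terminal]
5. n3.val = 27  [len(A.acc) + 25]
6. n3.idx = -8  [len(A.acc) - 10]
7. n7.mk = true  [terminal]
8. n8.depth = false  [terminal]
9. n9.depth = true  [terminal]
10. n6.wid = 18  [18]
11. n6.key = true  [a.mk == true]
12. n2.wid = -9  [(if S₁.key then A.idx else A.val) - 1]
13. n2.key = false  [S₁.key == false]
14. n1.env = "ny"  ["ny"]
15. n1.val = true  [B.lim == false]
16. n10.lim = true  [B₀.val == true]
17. n11.mk = true  [terminal]
18. n12.depth = true  [terminal]
19. n10.env = "yz"  ["yz"]
20. n10.val = false  [a.mk == false]
21. n13.acc = "uny"  ["u" ++ B₀.env]
22. n14.acc = "muny"  ["m" ++ A₀.acc]
23. n15.acc = "px"  ["px"]
24. n16.mk = false  [terminal]
25. n15.val = 0  [len(A.acc) - 2]
26. n15.idx = 25  [len(A.acc) + 23]
27. n14.val = 0  [A₁.val]
28. n14.idx = 6  [A₁.idx - 19]
29. n17.depth = true  [terminal]
30. n13.val = 4  [len(A₀.acc) + 1]
31. n13.idx = 22  [22]
32. n0.wid = 6  [A.val + A.idx - 20]
33. n0.key = true  [B₁.val == false]

6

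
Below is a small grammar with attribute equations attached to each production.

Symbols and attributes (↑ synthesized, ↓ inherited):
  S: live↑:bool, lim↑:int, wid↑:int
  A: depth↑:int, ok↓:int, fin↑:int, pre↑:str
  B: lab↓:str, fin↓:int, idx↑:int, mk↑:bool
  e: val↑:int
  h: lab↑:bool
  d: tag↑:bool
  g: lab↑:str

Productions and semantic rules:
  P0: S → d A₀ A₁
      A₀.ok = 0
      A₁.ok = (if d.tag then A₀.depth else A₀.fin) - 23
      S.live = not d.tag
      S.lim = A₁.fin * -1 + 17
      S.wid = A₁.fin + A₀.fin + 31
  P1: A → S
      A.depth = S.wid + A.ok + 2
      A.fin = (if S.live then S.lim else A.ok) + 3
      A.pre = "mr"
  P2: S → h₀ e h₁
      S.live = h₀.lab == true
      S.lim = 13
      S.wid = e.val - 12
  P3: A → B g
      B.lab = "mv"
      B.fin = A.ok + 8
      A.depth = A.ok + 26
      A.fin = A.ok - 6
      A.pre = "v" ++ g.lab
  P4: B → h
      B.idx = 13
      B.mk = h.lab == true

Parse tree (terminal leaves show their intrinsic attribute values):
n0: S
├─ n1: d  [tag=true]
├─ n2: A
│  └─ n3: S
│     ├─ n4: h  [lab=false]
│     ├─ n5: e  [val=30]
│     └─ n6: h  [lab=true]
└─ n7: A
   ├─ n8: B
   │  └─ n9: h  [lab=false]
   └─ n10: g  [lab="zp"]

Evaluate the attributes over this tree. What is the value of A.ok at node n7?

-3

1. n1.tag = true  [terminal]
2. n2.ok = 0  [0]
3. n4.lab = false  [terminal]
4. n5.val = 30  [terminal]
5. n6.lab = true  [terminal]
6. n3.live = false  [h₀.lab == true]
7. n3.lim = 13  [13]
8. n3.wid = 18  [e.val - 12]
9. n2.depth = 20  [S.wid + A.ok + 2]
10. n2.fin = 3  [(if S.live then S.lim else A.ok) + 3]
11. n2.pre = "mr"  ["mr"]
12. n7.ok = -3  [(if d.tag then A₀.depth else A₀.fin) - 23]
13. n8.lab = "mv"  ["mv"]
14. n8.fin = 5  [A.ok + 8]
15. n9.lab = false  [terminal]
16. n8.idx = 13  [13]
17. n8.mk = false  [h.lab == true]
18. n10.lab = "zp"  [terminal]
19. n7.depth = 23  [A.ok + 26]
20. n7.fin = -9  [A.ok - 6]
21. n7.pre = "vzp"  ["v" ++ g.lab]
22. n0.live = false  [not d.tag]
23. n0.lim = 26  [A₁.fin * -1 + 17]
24. n0.wid = 25  [A₁.fin + A₀.fin + 31]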